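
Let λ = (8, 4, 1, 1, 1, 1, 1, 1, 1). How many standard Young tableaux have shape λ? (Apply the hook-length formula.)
# SYT of shape (8, 4, 1, 1, 1, 1, 1, 1, 1) = 2834325

Hook-length formula: f^λ = n! / Π hook(c), product over all cells c of the Young diagram. For λ = (8, 4, 1, 1, 1, 1, 1, 1, 1), n = 19 boxes. Hook lengths by row (left-to-right, top-to-bottom): [16, 8, 7, 6, 4, 3, 2, 1]; [11, 3, 2, 1]; [7]; [6]; [5]; [4]; [3]; [2]; [1]. Product of hooks = 42918543360. So f^λ = 19! / 42918543360 = 121645100408832000 / 42918543360 = 2834325.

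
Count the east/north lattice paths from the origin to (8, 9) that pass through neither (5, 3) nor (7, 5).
Number of paths = 17326

Inclusion–exclusion. Total paths: C(17, 8) = 24310. Through P₁: C(8, 5)·C(9, 3) = 4704. Through P₂: C(12, 7)·C(5, 1) = 3960. Since P₁ is strictly southwest of P₂, a monotone path through both must visit P₁ then P₂; paths through both = C(8, 5)·C(4, 2)·C(5, 1) = 1680. Avoid both = 24310 − 4704 − 3960 + 1680 = 17326.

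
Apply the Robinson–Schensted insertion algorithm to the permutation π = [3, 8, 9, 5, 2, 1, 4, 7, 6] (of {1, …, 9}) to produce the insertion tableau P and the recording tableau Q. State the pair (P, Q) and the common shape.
P = [1, 4, 6] / [2, 5, 7] / [3, 9] / [8];  Q = [1, 2, 3] / [4, 7, 8] / [5, 9] / [6];  common shape = (3, 3, 2, 1)

Row-insert the values π_1, π_2, … into P one at a time, bumping the leftmost entry strictly greater than the inserted value down to the next row. The recording tableau Q records, in position (i, j), the step at which that cell was added to P.
  Insert 3 (step 1): P = [3];  Q = [1]
  Insert 8 (step 2): P = [3, 8];  Q = [1, 2]
  Insert 9 (step 3): P = [3, 8, 9];  Q = [1, 2, 3]
  Insert 5 (step 4): P = [3, 5, 9] / [8];  Q = [1, 2, 3] / [4]
  Insert 2 (step 5): P = [2, 5, 9] / [3] / [8];  Q = [1, 2, 3] / [4] / [5]
  Insert 1 (step 6): P = [1, 5, 9] / [2] / [3] / [8];  Q = [1, 2, 3] / [4] / [5] / [6]
  Insert 4 (step 7): P = [1, 4, 9] / [2, 5] / [3] / [8];  Q = [1, 2, 3] / [4, 7] / [5] / [6]
  Insert 7 (step 8): P = [1, 4, 7] / [2, 5, 9] / [3] / [8];  Q = [1, 2, 3] / [4, 7, 8] / [5] / [6]
  Insert 6 (step 9): P = [1, 4, 6] / [2, 5, 7] / [3, 9] / [8];  Q = [1, 2, 3] / [4, 7, 8] / [5, 9] / [6]
Final shape: (3, 3, 2, 1).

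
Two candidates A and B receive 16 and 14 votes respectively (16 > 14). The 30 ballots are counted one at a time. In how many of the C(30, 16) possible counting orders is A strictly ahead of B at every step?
Strict-lead orderings = 9694845

Total orderings of the 30 votes with 16 for A: C(30, 16) = 145422675. By the Bertrand ballot formula (Cycle Lemma / reflection principle), the number of orderings in which A is strictly ahead of B throughout is (p − q)/(p + q) · C(p + q, p) = (16 − 14)/(16 + 14) · 145422675 = 9694845.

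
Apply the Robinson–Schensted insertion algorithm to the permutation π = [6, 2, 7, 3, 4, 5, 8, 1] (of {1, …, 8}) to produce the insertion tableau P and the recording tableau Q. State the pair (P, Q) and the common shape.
P = [1, 3, 4, 5, 8] / [2, 7] / [6];  Q = [1, 3, 5, 6, 7] / [2, 4] / [8];  common shape = (5, 2, 1)

Row-insert the values π_1, π_2, … into P one at a time, bumping the leftmost entry strictly greater than the inserted value down to the next row. The recording tableau Q records, in position (i, j), the step at which that cell was added to P.
  Insert 6 (step 1): P = [6];  Q = [1]
  Insert 2 (step 2): P = [2] / [6];  Q = [1] / [2]
  Insert 7 (step 3): P = [2, 7] / [6];  Q = [1, 3] / [2]
  Insert 3 (step 4): P = [2, 3] / [6, 7];  Q = [1, 3] / [2, 4]
  Insert 4 (step 5): P = [2, 3, 4] / [6, 7];  Q = [1, 3, 5] / [2, 4]
  Insert 5 (step 6): P = [2, 3, 4, 5] / [6, 7];  Q = [1, 3, 5, 6] / [2, 4]
  Insert 8 (step 7): P = [2, 3, 4, 5, 8] / [6, 7];  Q = [1, 3, 5, 6, 7] / [2, 4]
  Insert 1 (step 8): P = [1, 3, 4, 5, 8] / [2, 7] / [6];  Q = [1, 3, 5, 6, 7] / [2, 4] / [8]
Final shape: (5, 2, 1).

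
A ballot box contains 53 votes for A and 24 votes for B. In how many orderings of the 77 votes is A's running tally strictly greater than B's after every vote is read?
Strict-lead orderings = 20615476731532656300

Total orderings of the 77 votes with 53 for A: C(77, 53) = 54737645114759121900. By the Bertrand ballot formula (Cycle Lemma / reflection principle), the number of orderings in which A is strictly ahead of B throughout is (p − q)/(p + q) · C(p + q, p) = (53 − 24)/(53 + 24) · 54737645114759121900 = 20615476731532656300.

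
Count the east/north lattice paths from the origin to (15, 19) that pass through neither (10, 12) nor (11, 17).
Number of paths = 1079909328

Inclusion–exclusion. Total paths: C(34, 15) = 1855967520. Through P₁: C(22, 10)·C(12, 5) = 512143632. Through P₂: C(28, 11)·C(6, 4) = 322112700. Since P₁ is strictly southwest of P₂, a monotone path through both must visit P₁ then P₂; paths through both = C(22, 10)·C(6, 1)·C(6, 4) = 58198140. Avoid both = 1855967520 − 512143632 − 322112700 + 58198140 = 1079909328.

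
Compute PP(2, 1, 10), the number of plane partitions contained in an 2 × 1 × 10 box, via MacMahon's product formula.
PP(2, 1, 10) = 66

Evaluate the triple product over i = 1..2, j = 1..1, k = 1..10. The factors are (2/1) · (3/2) · (4/3) · (5/4) · (6/5) · (7/6) · (8/7) · (9/8) · … (20 factors total). The numerators and denominators telescope so the product is an integer; carrying out the multiplication exactly gives PP(2, 1, 10) = 66.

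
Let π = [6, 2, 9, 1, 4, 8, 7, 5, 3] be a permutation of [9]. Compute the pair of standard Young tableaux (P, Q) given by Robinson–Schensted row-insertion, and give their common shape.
P = [1, 3, 5] / [2, 4] / [6, 7] / [8] / [9];  Q = [1, 3, 6] / [2, 5] / [4, 7] / [8] / [9];  common shape = (3, 2, 2, 1, 1)

Row-insert the values π_1, π_2, … into P one at a time, bumping the leftmost entry strictly greater than the inserted value down to the next row. The recording tableau Q records, in position (i, j), the step at which that cell was added to P.
  Insert 6 (step 1): P = [6];  Q = [1]
  Insert 2 (step 2): P = [2] / [6];  Q = [1] / [2]
  Insert 9 (step 3): P = [2, 9] / [6];  Q = [1, 3] / [2]
  Insert 1 (step 4): P = [1, 9] / [2] / [6];  Q = [1, 3] / [2] / [4]
  Insert 4 (step 5): P = [1, 4] / [2, 9] / [6];  Q = [1, 3] / [2, 5] / [4]
  Insert 8 (step 6): P = [1, 4, 8] / [2, 9] / [6];  Q = [1, 3, 6] / [2, 5] / [4]
  Insert 7 (step 7): P = [1, 4, 7] / [2, 8] / [6, 9];  Q = [1, 3, 6] / [2, 5] / [4, 7]
  Insert 5 (step 8): P = [1, 4, 5] / [2, 7] / [6, 8] / [9];  Q = [1, 3, 6] / [2, 5] / [4, 7] / [8]
  Insert 3 (step 9): P = [1, 3, 5] / [2, 4] / [6, 7] / [8] / [9];  Q = [1, 3, 6] / [2, 5] / [4, 7] / [8] / [9]
Final shape: (3, 2, 2, 1, 1).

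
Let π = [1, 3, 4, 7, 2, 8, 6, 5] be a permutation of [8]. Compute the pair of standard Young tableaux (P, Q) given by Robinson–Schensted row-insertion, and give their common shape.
P = [1, 2, 4, 5, 8] / [3, 6] / [7];  Q = [1, 2, 3, 4, 6] / [5, 7] / [8];  common shape = (5, 2, 1)

Row-insert the values π_1, π_2, … into P one at a time, bumping the leftmost entry strictly greater than the inserted value down to the next row. The recording tableau Q records, in position (i, j), the step at which that cell was added to P.
  Insert 1 (step 1): P = [1];  Q = [1]
  Insert 3 (step 2): P = [1, 3];  Q = [1, 2]
  Insert 4 (step 3): P = [1, 3, 4];  Q = [1, 2, 3]
  Insert 7 (step 4): P = [1, 3, 4, 7];  Q = [1, 2, 3, 4]
  Insert 2 (step 5): P = [1, 2, 4, 7] / [3];  Q = [1, 2, 3, 4] / [5]
  Insert 8 (step 6): P = [1, 2, 4, 7, 8] / [3];  Q = [1, 2, 3, 4, 6] / [5]
  Insert 6 (step 7): P = [1, 2, 4, 6, 8] / [3, 7];  Q = [1, 2, 3, 4, 6] / [5, 7]
  Insert 5 (step 8): P = [1, 2, 4, 5, 8] / [3, 6] / [7];  Q = [1, 2, 3, 4, 6] / [5, 7] / [8]
Final shape: (5, 2, 1).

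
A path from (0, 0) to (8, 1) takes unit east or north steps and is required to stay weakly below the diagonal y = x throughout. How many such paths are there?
Number of paths = 8

By the reflection principle (André's argument), the number of monotone paths to (8, 1) with n ≤ m that never go above y = x is C(9, 8) − C(9, 9) = 9 − 1 = 8.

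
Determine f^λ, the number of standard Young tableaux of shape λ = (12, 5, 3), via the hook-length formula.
# SYT of shape (12, 5, 3) = 1705440

Hook-length formula: f^λ = n! / Π hook(c), product over all cells c of the Young diagram. For λ = (12, 5, 3), n = 20 boxes. Hook lengths by row (left-to-right, top-to-bottom): [14, 13, 12, 10, 9, 7, 6, 5, 4, 3, 2, 1]; [6, 5, 4, 2, 1]; [3, 2, 1]. Product of hooks = 1426553856000. So f^λ = 20! / 1426553856000 = 2432902008176640000 / 1426553856000 = 1705440.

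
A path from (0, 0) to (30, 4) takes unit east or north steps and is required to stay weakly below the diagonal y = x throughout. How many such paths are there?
Number of paths = 40392

By the reflection principle (André's argument), the number of monotone paths to (30, 4) with n ≤ m that never go above y = x is C(34, 30) − C(34, 31) = 46376 − 5984 = 40392.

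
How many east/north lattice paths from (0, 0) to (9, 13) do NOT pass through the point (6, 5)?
Number of paths = 421190

Total paths from (0, 0) to (9, 13): C(22, 9) = 497420. Paths through (6, 5): (paths (0, 0) → (6, 5)) × (paths (6, 5) → (9, 13)) = C(11, 6) · C(11, 3) = 462 · 165 = 76230. Avoidance count = 497420 − 76230 = 421190.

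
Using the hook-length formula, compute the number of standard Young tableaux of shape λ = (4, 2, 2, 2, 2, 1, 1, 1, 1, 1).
# SYT of shape (4, 2, 2, 2, 2, 1, 1, 1, 1, 1) = 134640

Hook-length formula: f^λ = n! / Π hook(c), product over all cells c of the Young diagram. For λ = (4, 2, 2, 2, 2, 1, 1, 1, 1, 1), n = 17 boxes. Hook lengths by row (left-to-right, top-to-bottom): [13, 7, 2, 1]; [10, 4]; [9, 3]; [8, 2]; [7, 1]; [5]; [4]; [3]; [2]; [1]. Product of hooks = 2641766400. So f^λ = 17! / 2641766400 = 355687428096000 / 2641766400 = 134640.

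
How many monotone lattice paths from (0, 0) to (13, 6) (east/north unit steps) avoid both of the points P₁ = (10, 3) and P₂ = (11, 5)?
Number of paths = 10882

Inclusion–exclusion. Total paths: C(19, 13) = 27132. Through P₁: C(13, 10)·C(6, 3) = 5720. Through P₂: C(16, 11)·C(3, 2) = 13104. Since P₁ is strictly southwest of P₂, a monotone path through both must visit P₁ then P₂; paths through both = C(13, 10)·C(3, 1)·C(3, 2) = 2574. Avoid both = 27132 − 5720 − 13104 + 2574 = 10882.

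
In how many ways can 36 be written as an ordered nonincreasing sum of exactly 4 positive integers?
p(36, 4 parts) = 351

Partitions of n into exactly k parts are in bijection with partitions of n − k into at most k parts (subtract 1 from each part). So p(36, exactly 4) = p(32, parts ≤ 4). Computing via the recurrence p(m, j) = p(m, j−1) + p(m−j, j) gives 351.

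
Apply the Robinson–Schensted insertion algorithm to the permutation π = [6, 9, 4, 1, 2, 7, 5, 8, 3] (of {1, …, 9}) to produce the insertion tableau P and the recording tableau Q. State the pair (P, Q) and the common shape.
P = [1, 2, 3, 8] / [4, 5] / [6, 7] / [9];  Q = [1, 2, 6, 8] / [3, 5] / [4, 7] / [9];  common shape = (4, 2, 2, 1)

Row-insert the values π_1, π_2, … into P one at a time, bumping the leftmost entry strictly greater than the inserted value down to the next row. The recording tableau Q records, in position (i, j), the step at which that cell was added to P.
  Insert 6 (step 1): P = [6];  Q = [1]
  Insert 9 (step 2): P = [6, 9];  Q = [1, 2]
  Insert 4 (step 3): P = [4, 9] / [6];  Q = [1, 2] / [3]
  Insert 1 (step 4): P = [1, 9] / [4] / [6];  Q = [1, 2] / [3] / [4]
  Insert 2 (step 5): P = [1, 2] / [4, 9] / [6];  Q = [1, 2] / [3, 5] / [4]
  Insert 7 (step 6): P = [1, 2, 7] / [4, 9] / [6];  Q = [1, 2, 6] / [3, 5] / [4]
  Insert 5 (step 7): P = [1, 2, 5] / [4, 7] / [6, 9];  Q = [1, 2, 6] / [3, 5] / [4, 7]
  Insert 8 (step 8): P = [1, 2, 5, 8] / [4, 7] / [6, 9];  Q = [1, 2, 6, 8] / [3, 5] / [4, 7]
  Insert 3 (step 9): P = [1, 2, 3, 8] / [4, 5] / [6, 7] / [9];  Q = [1, 2, 6, 8] / [3, 5] / [4, 7] / [9]
Final shape: (4, 2, 2, 1).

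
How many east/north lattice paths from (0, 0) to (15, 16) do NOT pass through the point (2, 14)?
Number of paths = 300527595

Total paths from (0, 0) to (15, 16): C(31, 15) = 300540195. Paths through (2, 14): (paths (0, 0) → (2, 14)) × (paths (2, 14) → (15, 16)) = C(16, 2) · C(15, 13) = 120 · 105 = 12600. Avoidance count = 300540195 − 12600 = 300527595.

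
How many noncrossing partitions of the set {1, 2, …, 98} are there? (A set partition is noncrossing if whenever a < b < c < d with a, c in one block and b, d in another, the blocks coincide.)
C_98 = 57743358069601357782187700608042856334020731624756611000

These noncrossing partitions are counted by the Catalan number C_n = (1/(n + 1)) · C(2n, n). For n = 98: C_98 = (1/99) · C(196, 98) = 5716592448890534420436582360196242777068052430850904489000/99 = 57743358069601357782187700608042856334020731624756611000.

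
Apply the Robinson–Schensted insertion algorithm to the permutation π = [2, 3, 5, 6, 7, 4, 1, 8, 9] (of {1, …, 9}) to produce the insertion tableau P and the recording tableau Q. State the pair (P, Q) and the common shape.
P = [1, 3, 4, 6, 7, 8, 9] / [2] / [5];  Q = [1, 2, 3, 4, 5, 8, 9] / [6] / [7];  common shape = (7, 1, 1)

Row-insert the values π_1, π_2, … into P one at a time, bumping the leftmost entry strictly greater than the inserted value down to the next row. The recording tableau Q records, in position (i, j), the step at which that cell was added to P.
  Insert 2 (step 1): P = [2];  Q = [1]
  Insert 3 (step 2): P = [2, 3];  Q = [1, 2]
  Insert 5 (step 3): P = [2, 3, 5];  Q = [1, 2, 3]
  Insert 6 (step 4): P = [2, 3, 5, 6];  Q = [1, 2, 3, 4]
  Insert 7 (step 5): P = [2, 3, 5, 6, 7];  Q = [1, 2, 3, 4, 5]
  Insert 4 (step 6): P = [2, 3, 4, 6, 7] / [5];  Q = [1, 2, 3, 4, 5] / [6]
  Insert 1 (step 7): P = [1, 3, 4, 6, 7] / [2] / [5];  Q = [1, 2, 3, 4, 5] / [6] / [7]
  Insert 8 (step 8): P = [1, 3, 4, 6, 7, 8] / [2] / [5];  Q = [1, 2, 3, 4, 5, 8] / [6] / [7]
  Insert 9 (step 9): P = [1, 3, 4, 6, 7, 8, 9] / [2] / [5];  Q = [1, 2, 3, 4, 5, 8, 9] / [6] / [7]
Final shape: (7, 1, 1).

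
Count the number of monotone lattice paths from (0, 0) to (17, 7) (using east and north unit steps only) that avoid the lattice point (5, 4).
Number of paths = 288774

Total paths from (0, 0) to (17, 7): C(24, 17) = 346104. Paths through (5, 4): (paths (0, 0) → (5, 4)) × (paths (5, 4) → (17, 7)) = C(9, 5) · C(15, 12) = 126 · 455 = 57330. Avoidance count = 346104 − 57330 = 288774.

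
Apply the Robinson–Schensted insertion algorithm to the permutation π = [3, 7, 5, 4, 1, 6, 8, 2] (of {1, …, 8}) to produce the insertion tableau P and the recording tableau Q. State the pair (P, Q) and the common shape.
P = [1, 2, 6, 8] / [3, 4] / [5] / [7];  Q = [1, 2, 6, 7] / [3, 8] / [4] / [5];  common shape = (4, 2, 1, 1)

Row-insert the values π_1, π_2, … into P one at a time, bumping the leftmost entry strictly greater than the inserted value down to the next row. The recording tableau Q records, in position (i, j), the step at which that cell was added to P.
  Insert 3 (step 1): P = [3];  Q = [1]
  Insert 7 (step 2): P = [3, 7];  Q = [1, 2]
  Insert 5 (step 3): P = [3, 5] / [7];  Q = [1, 2] / [3]
  Insert 4 (step 4): P = [3, 4] / [5] / [7];  Q = [1, 2] / [3] / [4]
  Insert 1 (step 5): P = [1, 4] / [3] / [5] / [7];  Q = [1, 2] / [3] / [4] / [5]
  Insert 6 (step 6): P = [1, 4, 6] / [3] / [5] / [7];  Q = [1, 2, 6] / [3] / [4] / [5]
  Insert 8 (step 7): P = [1, 4, 6, 8] / [3] / [5] / [7];  Q = [1, 2, 6, 7] / [3] / [4] / [5]
  Insert 2 (step 8): P = [1, 2, 6, 8] / [3, 4] / [5] / [7];  Q = [1, 2, 6, 7] / [3, 8] / [4] / [5]
Final shape: (4, 2, 1, 1).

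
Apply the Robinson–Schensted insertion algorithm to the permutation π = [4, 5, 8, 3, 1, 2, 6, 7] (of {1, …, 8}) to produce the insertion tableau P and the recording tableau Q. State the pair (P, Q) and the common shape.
P = [1, 2, 6, 7] / [3, 5, 8] / [4];  Q = [1, 2, 3, 8] / [4, 6, 7] / [5];  common shape = (4, 3, 1)

Row-insert the values π_1, π_2, … into P one at a time, bumping the leftmost entry strictly greater than the inserted value down to the next row. The recording tableau Q records, in position (i, j), the step at which that cell was added to P.
  Insert 4 (step 1): P = [4];  Q = [1]
  Insert 5 (step 2): P = [4, 5];  Q = [1, 2]
  Insert 8 (step 3): P = [4, 5, 8];  Q = [1, 2, 3]
  Insert 3 (step 4): P = [3, 5, 8] / [4];  Q = [1, 2, 3] / [4]
  Insert 1 (step 5): P = [1, 5, 8] / [3] / [4];  Q = [1, 2, 3] / [4] / [5]
  Insert 2 (step 6): P = [1, 2, 8] / [3, 5] / [4];  Q = [1, 2, 3] / [4, 6] / [5]
  Insert 6 (step 7): P = [1, 2, 6] / [3, 5, 8] / [4];  Q = [1, 2, 3] / [4, 6, 7] / [5]
  Insert 7 (step 8): P = [1, 2, 6, 7] / [3, 5, 8] / [4];  Q = [1, 2, 3, 8] / [4, 6, 7] / [5]
Final shape: (4, 3, 1).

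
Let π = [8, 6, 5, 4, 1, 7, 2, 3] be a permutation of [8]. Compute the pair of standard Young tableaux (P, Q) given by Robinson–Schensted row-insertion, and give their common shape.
P = [1, 2, 3] / [4, 7] / [5] / [6] / [8];  Q = [1, 6, 8] / [2, 7] / [3] / [4] / [5];  common shape = (3, 2, 1, 1, 1)

Row-insert the values π_1, π_2, … into P one at a time, bumping the leftmost entry strictly greater than the inserted value down to the next row. The recording tableau Q records, in position (i, j), the step at which that cell was added to P.
  Insert 8 (step 1): P = [8];  Q = [1]
  Insert 6 (step 2): P = [6] / [8];  Q = [1] / [2]
  Insert 5 (step 3): P = [5] / [6] / [8];  Q = [1] / [2] / [3]
  Insert 4 (step 4): P = [4] / [5] / [6] / [8];  Q = [1] / [2] / [3] / [4]
  Insert 1 (step 5): P = [1] / [4] / [5] / [6] / [8];  Q = [1] / [2] / [3] / [4] / [5]
  Insert 7 (step 6): P = [1, 7] / [4] / [5] / [6] / [8];  Q = [1, 6] / [2] / [3] / [4] / [5]
  Insert 2 (step 7): P = [1, 2] / [4, 7] / [5] / [6] / [8];  Q = [1, 6] / [2, 7] / [3] / [4] / [5]
  Insert 3 (step 8): P = [1, 2, 3] / [4, 7] / [5] / [6] / [8];  Q = [1, 6, 8] / [2, 7] / [3] / [4] / [5]
Final shape: (3, 2, 1, 1, 1).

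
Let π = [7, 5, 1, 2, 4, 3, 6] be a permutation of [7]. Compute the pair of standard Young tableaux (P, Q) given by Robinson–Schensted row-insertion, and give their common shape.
P = [1, 2, 3, 6] / [4] / [5] / [7];  Q = [1, 4, 5, 7] / [2] / [3] / [6];  common shape = (4, 1, 1, 1)

Row-insert the values π_1, π_2, … into P one at a time, bumping the leftmost entry strictly greater than the inserted value down to the next row. The recording tableau Q records, in position (i, j), the step at which that cell was added to P.
  Insert 7 (step 1): P = [7];  Q = [1]
  Insert 5 (step 2): P = [5] / [7];  Q = [1] / [2]
  Insert 1 (step 3): P = [1] / [5] / [7];  Q = [1] / [2] / [3]
  Insert 2 (step 4): P = [1, 2] / [5] / [7];  Q = [1, 4] / [2] / [3]
  Insert 4 (step 5): P = [1, 2, 4] / [5] / [7];  Q = [1, 4, 5] / [2] / [3]
  Insert 3 (step 6): P = [1, 2, 3] / [4] / [5] / [7];  Q = [1, 4, 5] / [2] / [3] / [6]
  Insert 6 (step 7): P = [1, 2, 3, 6] / [4] / [5] / [7];  Q = [1, 4, 5, 7] / [2] / [3] / [6]
Final shape: (4, 1, 1, 1).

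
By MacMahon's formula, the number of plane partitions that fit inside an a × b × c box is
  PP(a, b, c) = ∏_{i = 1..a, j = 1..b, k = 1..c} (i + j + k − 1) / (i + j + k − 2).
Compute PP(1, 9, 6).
PP(1, 9, 6) = 5005

Evaluate the triple product over i = 1..1, j = 1..9, k = 1..6. The factors are (2/1) · (3/2) · (4/3) · (5/4) · (6/5) · (7/6) · (3/2) · (4/3) · … (54 factors total). The numerators and denominators telescope so the product is an integer; carrying out the multiplication exactly gives PP(1, 9, 6) = 5005.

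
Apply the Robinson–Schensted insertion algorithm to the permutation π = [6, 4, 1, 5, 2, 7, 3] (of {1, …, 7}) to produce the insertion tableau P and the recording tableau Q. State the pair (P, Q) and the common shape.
P = [1, 2, 3] / [4, 5, 7] / [6];  Q = [1, 4, 6] / [2, 5, 7] / [3];  common shape = (3, 3, 1)

Row-insert the values π_1, π_2, … into P one at a time, bumping the leftmost entry strictly greater than the inserted value down to the next row. The recording tableau Q records, in position (i, j), the step at which that cell was added to P.
  Insert 6 (step 1): P = [6];  Q = [1]
  Insert 4 (step 2): P = [4] / [6];  Q = [1] / [2]
  Insert 1 (step 3): P = [1] / [4] / [6];  Q = [1] / [2] / [3]
  Insert 5 (step 4): P = [1, 5] / [4] / [6];  Q = [1, 4] / [2] / [3]
  Insert 2 (step 5): P = [1, 2] / [4, 5] / [6];  Q = [1, 4] / [2, 5] / [3]
  Insert 7 (step 6): P = [1, 2, 7] / [4, 5] / [6];  Q = [1, 4, 6] / [2, 5] / [3]
  Insert 3 (step 7): P = [1, 2, 3] / [4, 5, 7] / [6];  Q = [1, 4, 6] / [2, 5, 7] / [3]
Final shape: (3, 3, 1).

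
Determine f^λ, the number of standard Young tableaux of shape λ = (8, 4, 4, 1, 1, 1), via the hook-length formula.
# SYT of shape (8, 4, 4, 1, 1, 1) = 15988500

Hook-length formula: f^λ = n! / Π hook(c), product over all cells c of the Young diagram. For λ = (8, 4, 4, 1, 1, 1), n = 19 boxes. Hook lengths by row (left-to-right, top-to-bottom): [13, 9, 8, 7, 4, 3, 2, 1]; [8, 4, 3, 2]; [7, 3, 2, 1]; [3]; [2]; [1]. Product of hooks = 7608287232. So f^λ = 19! / 7608287232 = 121645100408832000 / 7608287232 = 15988500.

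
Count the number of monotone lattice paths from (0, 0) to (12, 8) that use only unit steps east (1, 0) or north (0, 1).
Number of paths = 125970

A monotone lattice path from (0, 0) to (12, 8) consists of 12 east steps and 8 north steps in some order, so it is determined by which 12 of the 20 steps are east. The count is C(20, 12) = 125970.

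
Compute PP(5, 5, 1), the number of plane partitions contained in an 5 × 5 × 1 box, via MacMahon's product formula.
PP(5, 5, 1) = 252

Evaluate the triple product over i = 1..5, j = 1..5, k = 1..1. The factors are (2/1) · (3/2) · (4/3) · (5/4) · (6/5) · (3/2) · (4/3) · (5/4) · … (25 factors total). The numerators and denominators telescope so the product is an integer; carrying out the multiplication exactly gives PP(5, 5, 1) = 252.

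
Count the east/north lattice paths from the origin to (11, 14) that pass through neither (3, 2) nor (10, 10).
Number of paths = 2595670

Inclusion–exclusion. Total paths: C(25, 11) = 4457400. Through P₁: C(5, 3)·C(20, 8) = 1259700. Through P₂: C(20, 10)·C(5, 1) = 923780. Since P₁ is strictly southwest of P₂, a monotone path through both must visit P₁ then P₂; paths through both = C(5, 3)·C(15, 7)·C(5, 1) = 321750. Avoid both = 4457400 − 1259700 − 923780 + 321750 = 2595670.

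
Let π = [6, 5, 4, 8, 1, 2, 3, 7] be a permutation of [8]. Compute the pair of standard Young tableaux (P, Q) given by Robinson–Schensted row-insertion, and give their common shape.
P = [1, 2, 3, 7] / [4, 8] / [5] / [6];  Q = [1, 4, 7, 8] / [2, 6] / [3] / [5];  common shape = (4, 2, 1, 1)

Row-insert the values π_1, π_2, … into P one at a time, bumping the leftmost entry strictly greater than the inserted value down to the next row. The recording tableau Q records, in position (i, j), the step at which that cell was added to P.
  Insert 6 (step 1): P = [6];  Q = [1]
  Insert 5 (step 2): P = [5] / [6];  Q = [1] / [2]
  Insert 4 (step 3): P = [4] / [5] / [6];  Q = [1] / [2] / [3]
  Insert 8 (step 4): P = [4, 8] / [5] / [6];  Q = [1, 4] / [2] / [3]
  Insert 1 (step 5): P = [1, 8] / [4] / [5] / [6];  Q = [1, 4] / [2] / [3] / [5]
  Insert 2 (step 6): P = [1, 2] / [4, 8] / [5] / [6];  Q = [1, 4] / [2, 6] / [3] / [5]
  Insert 3 (step 7): P = [1, 2, 3] / [4, 8] / [5] / [6];  Q = [1, 4, 7] / [2, 6] / [3] / [5]
  Insert 7 (step 8): P = [1, 2, 3, 7] / [4, 8] / [5] / [6];  Q = [1, 4, 7, 8] / [2, 6] / [3] / [5]
Final shape: (4, 2, 1, 1).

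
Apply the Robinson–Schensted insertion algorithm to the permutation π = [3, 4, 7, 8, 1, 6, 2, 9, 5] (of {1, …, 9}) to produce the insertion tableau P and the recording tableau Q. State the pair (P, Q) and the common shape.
P = [1, 2, 5, 8, 9] / [3, 4, 6] / [7];  Q = [1, 2, 3, 4, 8] / [5, 6, 9] / [7];  common shape = (5, 3, 1)

Row-insert the values π_1, π_2, … into P one at a time, bumping the leftmost entry strictly greater than the inserted value down to the next row. The recording tableau Q records, in position (i, j), the step at which that cell was added to P.
  Insert 3 (step 1): P = [3];  Q = [1]
  Insert 4 (step 2): P = [3, 4];  Q = [1, 2]
  Insert 7 (step 3): P = [3, 4, 7];  Q = [1, 2, 3]
  Insert 8 (step 4): P = [3, 4, 7, 8];  Q = [1, 2, 3, 4]
  Insert 1 (step 5): P = [1, 4, 7, 8] / [3];  Q = [1, 2, 3, 4] / [5]
  Insert 6 (step 6): P = [1, 4, 6, 8] / [3, 7];  Q = [1, 2, 3, 4] / [5, 6]
  Insert 2 (step 7): P = [1, 2, 6, 8] / [3, 4] / [7];  Q = [1, 2, 3, 4] / [5, 6] / [7]
  Insert 9 (step 8): P = [1, 2, 6, 8, 9] / [3, 4] / [7];  Q = [1, 2, 3, 4, 8] / [5, 6] / [7]
  Insert 5 (step 9): P = [1, 2, 5, 8, 9] / [3, 4, 6] / [7];  Q = [1, 2, 3, 4, 8] / [5, 6, 9] / [7]
Final shape: (5, 3, 1).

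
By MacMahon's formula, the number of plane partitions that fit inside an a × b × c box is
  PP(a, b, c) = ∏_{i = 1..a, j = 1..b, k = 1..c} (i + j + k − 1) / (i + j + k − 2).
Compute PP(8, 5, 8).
PP(8, 5, 8) = 3940599631842016

Evaluate the triple product over i = 1..8, j = 1..5, k = 1..8. The factors are (2/1) · (3/2) · (4/3) · (5/4) · (6/5) · (7/6) · (8/7) · (9/8) · … (320 factors total). The numerators and denominators telescope so the product is an integer; carrying out the multiplication exactly gives PP(8, 5, 8) = 3940599631842016.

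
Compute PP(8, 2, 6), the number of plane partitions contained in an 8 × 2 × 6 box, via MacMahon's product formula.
PP(8, 2, 6) = 2147145

Evaluate the triple product over i = 1..8, j = 1..2, k = 1..6. The factors are (2/1) · (3/2) · (4/3) · (5/4) · (6/5) · (7/6) · (3/2) · (4/3) · … (96 factors total). The numerators and denominators telescope so the product is an integer; carrying out the multiplication exactly gives PP(8, 2, 6) = 2147145.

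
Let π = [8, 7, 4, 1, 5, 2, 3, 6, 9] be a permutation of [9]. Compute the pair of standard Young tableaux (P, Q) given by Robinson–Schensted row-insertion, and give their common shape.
P = [1, 2, 3, 6, 9] / [4, 5] / [7] / [8];  Q = [1, 5, 7, 8, 9] / [2, 6] / [3] / [4];  common shape = (5, 2, 1, 1)

Row-insert the values π_1, π_2, … into P one at a time, bumping the leftmost entry strictly greater than the inserted value down to the next row. The recording tableau Q records, in position (i, j), the step at which that cell was added to P.
  Insert 8 (step 1): P = [8];  Q = [1]
  Insert 7 (step 2): P = [7] / [8];  Q = [1] / [2]
  Insert 4 (step 3): P = [4] / [7] / [8];  Q = [1] / [2] / [3]
  Insert 1 (step 4): P = [1] / [4] / [7] / [8];  Q = [1] / [2] / [3] / [4]
  Insert 5 (step 5): P = [1, 5] / [4] / [7] / [8];  Q = [1, 5] / [2] / [3] / [4]
  Insert 2 (step 6): P = [1, 2] / [4, 5] / [7] / [8];  Q = [1, 5] / [2, 6] / [3] / [4]
  Insert 3 (step 7): P = [1, 2, 3] / [4, 5] / [7] / [8];  Q = [1, 5, 7] / [2, 6] / [3] / [4]
  Insert 6 (step 8): P = [1, 2, 3, 6] / [4, 5] / [7] / [8];  Q = [1, 5, 7, 8] / [2, 6] / [3] / [4]
  Insert 9 (step 9): P = [1, 2, 3, 6, 9] / [4, 5] / [7] / [8];  Q = [1, 5, 7, 8, 9] / [2, 6] / [3] / [4]
Final shape: (5, 2, 1, 1).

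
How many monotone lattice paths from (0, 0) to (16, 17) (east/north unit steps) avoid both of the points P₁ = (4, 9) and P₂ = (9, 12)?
Number of paths = 875653680

Inclusion–exclusion. Total paths: C(33, 16) = 1166803110. Through P₁: C(13, 4)·C(20, 12) = 90068550. Through P₂: C(21, 9)·C(12, 7) = 232792560. Since P₁ is strictly southwest of P₂, a monotone path through both must visit P₁ then P₂; paths through both = C(13, 4)·C(8, 5)·C(12, 7) = 31711680. Avoid both = 1166803110 − 90068550 − 232792560 + 31711680 = 875653680.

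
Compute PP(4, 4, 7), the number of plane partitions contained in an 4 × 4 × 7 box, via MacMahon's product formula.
PP(4, 4, 7) = 44537922

Evaluate the triple product over i = 1..4, j = 1..4, k = 1..7. The factors are (2/1) · (3/2) · (4/3) · (5/4) · (6/5) · (7/6) · (8/7) · (3/2) · … (112 factors total). The numerators and denominators telescope so the product is an integer; carrying out the multiplication exactly gives PP(4, 4, 7) = 44537922.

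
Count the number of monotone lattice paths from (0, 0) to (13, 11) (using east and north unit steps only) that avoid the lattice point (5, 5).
Number of paths = 1739388

Total paths from (0, 0) to (13, 11): C(24, 13) = 2496144. Paths through (5, 5): (paths (0, 0) → (5, 5)) × (paths (5, 5) → (13, 11)) = C(10, 5) · C(14, 8) = 252 · 3003 = 756756. Avoidance count = 2496144 − 756756 = 1739388.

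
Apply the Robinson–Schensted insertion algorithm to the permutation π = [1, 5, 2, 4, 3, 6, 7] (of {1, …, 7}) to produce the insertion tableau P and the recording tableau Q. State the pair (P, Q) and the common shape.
P = [1, 2, 3, 6, 7] / [4] / [5];  Q = [1, 2, 4, 6, 7] / [3] / [5];  common shape = (5, 1, 1)

Row-insert the values π_1, π_2, … into P one at a time, bumping the leftmost entry strictly greater than the inserted value down to the next row. The recording tableau Q records, in position (i, j), the step at which that cell was added to P.
  Insert 1 (step 1): P = [1];  Q = [1]
  Insert 5 (step 2): P = [1, 5];  Q = [1, 2]
  Insert 2 (step 3): P = [1, 2] / [5];  Q = [1, 2] / [3]
  Insert 4 (step 4): P = [1, 2, 4] / [5];  Q = [1, 2, 4] / [3]
  Insert 3 (step 5): P = [1, 2, 3] / [4] / [5];  Q = [1, 2, 4] / [3] / [5]
  Insert 6 (step 6): P = [1, 2, 3, 6] / [4] / [5];  Q = [1, 2, 4, 6] / [3] / [5]
  Insert 7 (step 7): P = [1, 2, 3, 6, 7] / [4] / [5];  Q = [1, 2, 4, 6, 7] / [3] / [5]
Final shape: (5, 1, 1).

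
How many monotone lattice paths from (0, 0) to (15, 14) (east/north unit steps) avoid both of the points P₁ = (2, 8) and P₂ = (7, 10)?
Number of paths = 67178835

Inclusion–exclusion. Total paths: C(29, 15) = 77558760. Through P₁: C(10, 2)·C(19, 13) = 1220940. Through P₂: C(17, 7)·C(12, 8) = 9626760. Since P₁ is strictly southwest of P₂, a monotone path through both must visit P₁ then P₂; paths through both = C(10, 2)·C(7, 5)·C(12, 8) = 467775. Avoid both = 77558760 − 1220940 − 9626760 + 467775 = 67178835.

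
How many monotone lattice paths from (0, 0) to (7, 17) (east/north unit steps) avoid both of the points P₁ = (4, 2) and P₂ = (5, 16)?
Number of paths = 273492

Inclusion–exclusion. Total paths: C(24, 7) = 346104. Through P₁: C(6, 4)·C(18, 3) = 12240. Through P₂: C(21, 5)·C(3, 2) = 61047. Since P₁ is strictly southwest of P₂, a monotone path through both must visit P₁ then P₂; paths through both = C(6, 4)·C(15, 1)·C(3, 2) = 675. Avoid both = 346104 − 12240 − 61047 + 675 = 273492.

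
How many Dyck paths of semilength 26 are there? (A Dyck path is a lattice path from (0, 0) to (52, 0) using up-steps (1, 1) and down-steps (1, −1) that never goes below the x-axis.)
C_26 = 18367353072152

These Dyck paths are counted by the Catalan number C_n = (1/(n + 1)) · C(2n, n). For n = 26: C_26 = (1/27) · C(52, 26) = 495918532948104/27 = 18367353072152.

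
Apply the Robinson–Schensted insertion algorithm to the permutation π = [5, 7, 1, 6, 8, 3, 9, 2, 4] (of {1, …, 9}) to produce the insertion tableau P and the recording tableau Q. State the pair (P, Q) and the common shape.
P = [1, 2, 4, 9] / [3, 6, 8] / [5] / [7];  Q = [1, 2, 5, 7] / [3, 4, 9] / [6] / [8];  common shape = (4, 3, 1, 1)

Row-insert the values π_1, π_2, … into P one at a time, bumping the leftmost entry strictly greater than the inserted value down to the next row. The recording tableau Q records, in position (i, j), the step at which that cell was added to P.
  Insert 5 (step 1): P = [5];  Q = [1]
  Insert 7 (step 2): P = [5, 7];  Q = [1, 2]
  Insert 1 (step 3): P = [1, 7] / [5];  Q = [1, 2] / [3]
  Insert 6 (step 4): P = [1, 6] / [5, 7];  Q = [1, 2] / [3, 4]
  Insert 8 (step 5): P = [1, 6, 8] / [5, 7];  Q = [1, 2, 5] / [3, 4]
  Insert 3 (step 6): P = [1, 3, 8] / [5, 6] / [7];  Q = [1, 2, 5] / [3, 4] / [6]
  Insert 9 (step 7): P = [1, 3, 8, 9] / [5, 6] / [7];  Q = [1, 2, 5, 7] / [3, 4] / [6]
  Insert 2 (step 8): P = [1, 2, 8, 9] / [3, 6] / [5] / [7];  Q = [1, 2, 5, 7] / [3, 4] / [6] / [8]
  Insert 4 (step 9): P = [1, 2, 4, 9] / [3, 6, 8] / [5] / [7];  Q = [1, 2, 5, 7] / [3, 4, 9] / [6] / [8]
Final shape: (4, 3, 1, 1).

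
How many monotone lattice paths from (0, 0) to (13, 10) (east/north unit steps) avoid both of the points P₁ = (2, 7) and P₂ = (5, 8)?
Number of paths = 1079527

Inclusion–exclusion. Total paths: C(23, 13) = 1144066. Through P₁: C(9, 2)·C(14, 11) = 13104. Through P₂: C(13, 5)·C(10, 8) = 57915. Since P₁ is strictly southwest of P₂, a monotone path through both must visit P₁ then P₂; paths through both = C(9, 2)·C(4, 3)·C(10, 8) = 6480. Avoid both = 1144066 − 13104 − 57915 + 6480 = 1079527.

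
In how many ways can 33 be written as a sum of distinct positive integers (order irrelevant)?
q(33) = 448

A partition into distinct parts is a strictly decreasing sequence summing to n. The recurrence d(n, m) = d(n, m−1) + d(n−m, m−1) (use part m at most once) with q(n) = d(n, n) gives q(33) = 448. (Euler's theorem: # distinct-part partitions = # odd-part partitions.)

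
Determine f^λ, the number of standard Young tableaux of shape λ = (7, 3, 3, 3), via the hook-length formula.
# SYT of shape (7, 3, 3, 3) = 140140

Hook-length formula: f^λ = n! / Π hook(c), product over all cells c of the Young diagram. For λ = (7, 3, 3, 3), n = 16 boxes. Hook lengths by row (left-to-right, top-to-bottom): [10, 9, 8, 4, 3, 2, 1]; [5, 4, 3]; [4, 3, 2]; [3, 2, 1]. Product of hooks = 149299200. So f^λ = 16! / 149299200 = 20922789888000 / 149299200 = 140140.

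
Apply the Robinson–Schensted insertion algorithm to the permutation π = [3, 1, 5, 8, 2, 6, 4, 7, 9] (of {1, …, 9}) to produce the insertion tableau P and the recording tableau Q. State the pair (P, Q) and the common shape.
P = [1, 2, 4, 7, 9] / [3, 5, 6] / [8];  Q = [1, 3, 4, 8, 9] / [2, 5, 6] / [7];  common shape = (5, 3, 1)

Row-insert the values π_1, π_2, … into P one at a time, bumping the leftmost entry strictly greater than the inserted value down to the next row. The recording tableau Q records, in position (i, j), the step at which that cell was added to P.
  Insert 3 (step 1): P = [3];  Q = [1]
  Insert 1 (step 2): P = [1] / [3];  Q = [1] / [2]
  Insert 5 (step 3): P = [1, 5] / [3];  Q = [1, 3] / [2]
  Insert 8 (step 4): P = [1, 5, 8] / [3];  Q = [1, 3, 4] / [2]
  Insert 2 (step 5): P = [1, 2, 8] / [3, 5];  Q = [1, 3, 4] / [2, 5]
  Insert 6 (step 6): P = [1, 2, 6] / [3, 5, 8];  Q = [1, 3, 4] / [2, 5, 6]
  Insert 4 (step 7): P = [1, 2, 4] / [3, 5, 6] / [8];  Q = [1, 3, 4] / [2, 5, 6] / [7]
  Insert 7 (step 8): P = [1, 2, 4, 7] / [3, 5, 6] / [8];  Q = [1, 3, 4, 8] / [2, 5, 6] / [7]
  Insert 9 (step 9): P = [1, 2, 4, 7, 9] / [3, 5, 6] / [8];  Q = [1, 3, 4, 8, 9] / [2, 5, 6] / [7]
Final shape: (5, 3, 1).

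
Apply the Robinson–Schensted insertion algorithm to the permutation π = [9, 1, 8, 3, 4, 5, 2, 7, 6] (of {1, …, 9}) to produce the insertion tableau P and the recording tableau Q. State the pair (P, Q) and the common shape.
P = [1, 2, 4, 5, 6] / [3, 7] / [8] / [9];  Q = [1, 3, 5, 6, 8] / [2, 9] / [4] / [7];  common shape = (5, 2, 1, 1)

Row-insert the values π_1, π_2, … into P one at a time, bumping the leftmost entry strictly greater than the inserted value down to the next row. The recording tableau Q records, in position (i, j), the step at which that cell was added to P.
  Insert 9 (step 1): P = [9];  Q = [1]
  Insert 1 (step 2): P = [1] / [9];  Q = [1] / [2]
  Insert 8 (step 3): P = [1, 8] / [9];  Q = [1, 3] / [2]
  Insert 3 (step 4): P = [1, 3] / [8] / [9];  Q = [1, 3] / [2] / [4]
  Insert 4 (step 5): P = [1, 3, 4] / [8] / [9];  Q = [1, 3, 5] / [2] / [4]
  Insert 5 (step 6): P = [1, 3, 4, 5] / [8] / [9];  Q = [1, 3, 5, 6] / [2] / [4]
  Insert 2 (step 7): P = [1, 2, 4, 5] / [3] / [8] / [9];  Q = [1, 3, 5, 6] / [2] / [4] / [7]
  Insert 7 (step 8): P = [1, 2, 4, 5, 7] / [3] / [8] / [9];  Q = [1, 3, 5, 6, 8] / [2] / [4] / [7]
  Insert 6 (step 9): P = [1, 2, 4, 5, 6] / [3, 7] / [8] / [9];  Q = [1, 3, 5, 6, 8] / [2, 9] / [4] / [7]
Final shape: (5, 2, 1, 1).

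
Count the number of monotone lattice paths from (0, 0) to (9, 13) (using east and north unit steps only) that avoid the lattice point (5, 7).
Number of paths = 331100

Total paths from (0, 0) to (9, 13): C(22, 9) = 497420. Paths through (5, 7): (paths (0, 0) → (5, 7)) × (paths (5, 7) → (9, 13)) = C(12, 5) · C(10, 4) = 792 · 210 = 166320. Avoidance count = 497420 − 166320 = 331100.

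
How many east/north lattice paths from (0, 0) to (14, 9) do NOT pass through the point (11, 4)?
Number of paths = 740750

Total paths from (0, 0) to (14, 9): C(23, 14) = 817190. Paths through (11, 4): (paths (0, 0) → (11, 4)) × (paths (11, 4) → (14, 9)) = C(15, 11) · C(8, 3) = 1365 · 56 = 76440. Avoidance count = 817190 − 76440 = 740750.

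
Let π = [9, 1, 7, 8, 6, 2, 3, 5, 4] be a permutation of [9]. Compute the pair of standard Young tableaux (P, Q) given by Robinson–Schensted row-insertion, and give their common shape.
P = [1, 2, 3, 4] / [5, 8] / [6] / [7] / [9];  Q = [1, 3, 4, 8] / [2, 7] / [5] / [6] / [9];  common shape = (4, 2, 1, 1, 1)

Row-insert the values π_1, π_2, … into P one at a time, bumping the leftmost entry strictly greater than the inserted value down to the next row. The recording tableau Q records, in position (i, j), the step at which that cell was added to P.
  Insert 9 (step 1): P = [9];  Q = [1]
  Insert 1 (step 2): P = [1] / [9];  Q = [1] / [2]
  Insert 7 (step 3): P = [1, 7] / [9];  Q = [1, 3] / [2]
  Insert 8 (step 4): P = [1, 7, 8] / [9];  Q = [1, 3, 4] / [2]
  Insert 6 (step 5): P = [1, 6, 8] / [7] / [9];  Q = [1, 3, 4] / [2] / [5]
  Insert 2 (step 6): P = [1, 2, 8] / [6] / [7] / [9];  Q = [1, 3, 4] / [2] / [5] / [6]
  Insert 3 (step 7): P = [1, 2, 3] / [6, 8] / [7] / [9];  Q = [1, 3, 4] / [2, 7] / [5] / [6]
  Insert 5 (step 8): P = [1, 2, 3, 5] / [6, 8] / [7] / [9];  Q = [1, 3, 4, 8] / [2, 7] / [5] / [6]
  Insert 4 (step 9): P = [1, 2, 3, 4] / [5, 8] / [6] / [7] / [9];  Q = [1, 3, 4, 8] / [2, 7] / [5] / [6] / [9]
Final shape: (4, 2, 1, 1, 1).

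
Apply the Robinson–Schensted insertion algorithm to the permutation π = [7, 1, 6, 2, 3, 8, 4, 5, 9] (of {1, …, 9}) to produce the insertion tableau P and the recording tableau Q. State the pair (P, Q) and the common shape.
P = [1, 2, 3, 4, 5, 9] / [6, 8] / [7];  Q = [1, 3, 5, 6, 8, 9] / [2, 7] / [4];  common shape = (6, 2, 1)

Row-insert the values π_1, π_2, … into P one at a time, bumping the leftmost entry strictly greater than the inserted value down to the next row. The recording tableau Q records, in position (i, j), the step at which that cell was added to P.
  Insert 7 (step 1): P = [7];  Q = [1]
  Insert 1 (step 2): P = [1] / [7];  Q = [1] / [2]
  Insert 6 (step 3): P = [1, 6] / [7];  Q = [1, 3] / [2]
  Insert 2 (step 4): P = [1, 2] / [6] / [7];  Q = [1, 3] / [2] / [4]
  Insert 3 (step 5): P = [1, 2, 3] / [6] / [7];  Q = [1, 3, 5] / [2] / [4]
  Insert 8 (step 6): P = [1, 2, 3, 8] / [6] / [7];  Q = [1, 3, 5, 6] / [2] / [4]
  Insert 4 (step 7): P = [1, 2, 3, 4] / [6, 8] / [7];  Q = [1, 3, 5, 6] / [2, 7] / [4]
  Insert 5 (step 8): P = [1, 2, 3, 4, 5] / [6, 8] / [7];  Q = [1, 3, 5, 6, 8] / [2, 7] / [4]
  Insert 9 (step 9): P = [1, 2, 3, 4, 5, 9] / [6, 8] / [7];  Q = [1, 3, 5, 6, 8, 9] / [2, 7] / [4]
Final shape: (6, 2, 1).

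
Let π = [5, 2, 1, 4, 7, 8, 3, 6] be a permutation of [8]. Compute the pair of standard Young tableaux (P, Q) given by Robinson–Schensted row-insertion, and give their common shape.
P = [1, 3, 6, 8] / [2, 4, 7] / [5];  Q = [1, 4, 5, 6] / [2, 7, 8] / [3];  common shape = (4, 3, 1)

Row-insert the values π_1, π_2, … into P one at a time, bumping the leftmost entry strictly greater than the inserted value down to the next row. The recording tableau Q records, in position (i, j), the step at which that cell was added to P.
  Insert 5 (step 1): P = [5];  Q = [1]
  Insert 2 (step 2): P = [2] / [5];  Q = [1] / [2]
  Insert 1 (step 3): P = [1] / [2] / [5];  Q = [1] / [2] / [3]
  Insert 4 (step 4): P = [1, 4] / [2] / [5];  Q = [1, 4] / [2] / [3]
  Insert 7 (step 5): P = [1, 4, 7] / [2] / [5];  Q = [1, 4, 5] / [2] / [3]
  Insert 8 (step 6): P = [1, 4, 7, 8] / [2] / [5];  Q = [1, 4, 5, 6] / [2] / [3]
  Insert 3 (step 7): P = [1, 3, 7, 8] / [2, 4] / [5];  Q = [1, 4, 5, 6] / [2, 7] / [3]
  Insert 6 (step 8): P = [1, 3, 6, 8] / [2, 4, 7] / [5];  Q = [1, 4, 5, 6] / [2, 7, 8] / [3]
Final shape: (4, 3, 1).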